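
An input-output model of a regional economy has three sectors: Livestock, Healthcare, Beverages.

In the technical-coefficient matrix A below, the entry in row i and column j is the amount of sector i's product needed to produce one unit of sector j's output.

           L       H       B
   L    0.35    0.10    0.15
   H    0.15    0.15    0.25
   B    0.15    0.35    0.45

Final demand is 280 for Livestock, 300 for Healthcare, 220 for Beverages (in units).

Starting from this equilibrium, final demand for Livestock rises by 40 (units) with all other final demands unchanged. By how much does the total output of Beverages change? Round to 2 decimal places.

I − A =
  [   0.65    -0.10    -0.15]
  [  -0.15     0.85    -0.25]
  [  -0.15    -0.35     0.55]
Cofactors of I−A, C_ij = (−1)^(i+j)·(minor ij) (rows/columns in the sector order above):
  C_11 = (0.85)(0.55) − (-0.25)(-0.35) = 0.3800
  C_12 = −[(-0.15)(0.55) − (-0.25)(-0.15)] = 0.1200
  C_13 = (-0.15)(-0.35) − (0.85)(-0.15) = 0.1800
  C_21 = −[(-0.10)(0.55) − (-0.15)(-0.35)] = 0.1075
  C_22 = (0.65)(0.55) − (-0.15)(-0.15) = 0.3350
  C_23 = −[(0.65)(-0.35) − (-0.10)(-0.15)] = 0.2425
  C_31 = (-0.10)(-0.25) − (-0.15)(0.85) = 0.1525
  C_32 = −[(0.65)(-0.25) − (-0.15)(-0.15)] = 0.1850
  C_33 = (0.65)(0.85) − (-0.10)(-0.15) = 0.5375
det(I−A) = Σ_j (I−A)_1j·C_1j = (0.65)(0.3800) + (-0.10)(0.1200) + (-0.15)(0.1800) = 0.2080
adj(I−A) = Cᵀ =
  [ 0.3800   0.1075   0.1525]
  [ 0.1200   0.3350   0.1850]
  [ 0.1800   0.2425   0.5375]
(I − A)⁻¹ = adj(I−A) / det(I−A) ≈
  [   1.8269     0.5168     0.7332]
  [   0.5769     1.6106     0.8894]
  [   0.8654     1.1659     2.5841]
Δx = (I − A)⁻¹ Δd with Δd having +40 in the Livestock component and 0 elsewhere.
So Δx_B = L_BL · (+40), where L_BL = adj(I−A)_BL / det(I−A) = 0.1800 / 0.2080.
Δx_B = 0.1800 × (+40) / 0.2080 = 7.20 / 0.2080 ≈ 34.62.

Δx_B = 34.62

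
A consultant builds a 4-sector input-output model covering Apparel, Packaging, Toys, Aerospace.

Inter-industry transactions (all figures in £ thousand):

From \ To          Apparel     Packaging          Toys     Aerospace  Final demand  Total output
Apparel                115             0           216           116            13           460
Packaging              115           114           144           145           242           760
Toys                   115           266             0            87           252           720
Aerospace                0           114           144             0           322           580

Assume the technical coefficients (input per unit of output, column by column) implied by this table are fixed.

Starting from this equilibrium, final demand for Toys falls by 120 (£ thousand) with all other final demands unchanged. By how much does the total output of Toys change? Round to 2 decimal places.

Technical coefficients a_ij = z_ij / X_j:
  a_11 = 115/460 = 0.25, a_21 = 115/460 = 0.25, a_31 = 115/460 = 0.25, a_41 = 0/460 = 0.00
  a_12 = 0/760 = 0.00, a_22 = 114/760 = 0.15, a_32 = 266/760 = 0.35, a_42 = 114/760 = 0.15
  a_13 = 216/720 = 0.30, a_23 = 144/720 = 0.20, a_33 = 0/720 = 0.00, a_43 = 144/720 = 0.20
  a_14 = 116/580 = 0.20, a_24 = 145/580 = 0.25, a_34 = 87/580 = 0.15, a_44 = 0/580 = 0.00
I − A =
  [   0.75     0.00    -0.30    -0.20]
  [  -0.25     0.85    -0.20    -0.25]
  [  -0.25    -0.35     1.00    -0.15]
  [   0.00    -0.15    -0.20     1.00]
Compute the cofactors C_ij = (−1)^(i+j)·(3×3 minor ij) of I−A; the adjugate is their transpose:
adj(I−A) = Cᵀ =
  [ 0.695000   0.155750   0.283750   0.220500]
  [ 0.305000   0.642500   0.272500   0.262500]
  [ 0.296250   0.286875   0.601875   0.221250]
  [ 0.105000   0.153750   0.161250   0.495000]
det(I−A) = Σ_j (I−A)_1j·C_1j = (0.75)(0.695000) + (0.00)(0.305000) + (-0.30)(0.296250) + (-0.20)(0.105000) = 0.411375
(I − A)⁻¹ = adj(I−A) / det(I−A) ≈
  [   1.6895     0.3786     0.6898     0.5360]
  [   0.7414     1.5618     0.6624     0.6381]
  [   0.7201     0.6974     1.4631     0.5378]
  [   0.2552     0.3737     0.3920     1.2033]
Δx = (I − A)⁻¹ Δd with Δd having -120 in the Toys component and 0 elsewhere.
So Δx_3 = L_33 · (-120), where L_33 = adj(I−A)_33 / det(I−A) = 0.601875 / 0.411375.
Δx_3 = 0.601875 × (-120) / 0.411375 = -72.225 / 0.411375 ≈ -175.57.

Δx_3 = -175.57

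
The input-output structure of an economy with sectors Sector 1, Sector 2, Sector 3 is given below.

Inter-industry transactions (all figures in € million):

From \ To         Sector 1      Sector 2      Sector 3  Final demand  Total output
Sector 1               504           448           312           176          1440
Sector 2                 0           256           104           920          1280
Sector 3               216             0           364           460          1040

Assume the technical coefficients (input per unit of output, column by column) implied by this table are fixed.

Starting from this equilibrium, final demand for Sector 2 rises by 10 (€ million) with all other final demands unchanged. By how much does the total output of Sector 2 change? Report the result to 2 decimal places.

Δx_2 = 12.72

Technical coefficients a_ij = z_ij / X_j:
  a_11 = 504/1440 = 0.35, a_21 = 0/1440 = 0.00, a_31 = 216/1440 = 0.15
  a_12 = 448/1280 = 0.35, a_22 = 256/1280 = 0.20, a_32 = 0/1280 = 0.00
  a_13 = 312/1040 = 0.30, a_23 = 104/1040 = 0.10, a_33 = 364/1040 = 0.35
I − A =
  [   0.65    -0.35    -0.30]
  [   0.00     0.80    -0.10]
  [  -0.15     0.00     0.65]
Cofactors of I−A, C_ij = (−1)^(i+j)·(minor ij) (rows/columns in the sector order above):
  C_11 = (0.80)(0.65) − (-0.10)(0.00) = 0.5200
  C_12 = −[(0.00)(0.65) − (-0.10)(-0.15)] = 0.0150
  C_13 = (0.00)(0.00) − (0.80)(-0.15) = 0.1200
  C_21 = −[(-0.35)(0.65) − (-0.30)(0.00)] = 0.2275
  C_22 = (0.65)(0.65) − (-0.30)(-0.15) = 0.3775
  C_23 = −[(0.65)(0.00) − (-0.35)(-0.15)] = 0.0525
  C_31 = (-0.35)(-0.10) − (-0.30)(0.80) = 0.2750
  C_32 = −[(0.65)(-0.10) − (-0.30)(0.00)] = 0.0650
  C_33 = (0.65)(0.80) − (-0.35)(0.00) = 0.5200
det(I−A) = Σ_j (I−A)_1j·C_1j = (0.65)(0.5200) + (-0.35)(0.0150) + (-0.30)(0.1200) = 0.29675
adj(I−A) = Cᵀ =
  [ 0.5200   0.2275   0.2750]
  [ 0.0150   0.3775   0.0650]
  [ 0.1200   0.0525   0.5200]
(I − A)⁻¹ = adj(I−A) / det(I−A) ≈
  [   1.7523     0.7666     0.9267]
  [   0.0505     1.2721     0.2190]
  [   0.4044     0.1769     1.7523]
Δx = (I − A)⁻¹ Δd with Δd having +10 in the Sector 2 component and 0 elsewhere.
So Δx_2 = L_22 · (+10), where L_22 = adj(I−A)_22 / det(I−A) = 0.3775 / 0.29675.
Δx_2 = 0.3775 × (+10) / 0.29675 = 3.775 / 0.29675 ≈ 12.72.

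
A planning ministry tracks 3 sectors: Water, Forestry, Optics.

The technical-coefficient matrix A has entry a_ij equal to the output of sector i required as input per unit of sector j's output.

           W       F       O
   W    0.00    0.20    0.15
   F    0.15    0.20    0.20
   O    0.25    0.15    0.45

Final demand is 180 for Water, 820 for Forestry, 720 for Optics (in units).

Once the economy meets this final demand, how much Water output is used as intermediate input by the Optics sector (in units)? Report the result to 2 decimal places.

z_WO = 324.93

I − A =
  [   1.00    -0.20    -0.15]
  [  -0.15     0.80    -0.20]
  [  -0.25    -0.15     0.55]
Cofactors of I−A, C_ij = (−1)^(i+j)·(minor ij) (rows/columns in the sector order above):
  C_11 = (0.80)(0.55) − (-0.20)(-0.15) = 0.4100
  C_12 = −[(-0.15)(0.55) − (-0.20)(-0.25)] = 0.1325
  C_13 = (-0.15)(-0.15) − (0.80)(-0.25) = 0.2225
  C_21 = −[(-0.20)(0.55) − (-0.15)(-0.15)] = 0.1325
  C_22 = (1.00)(0.55) − (-0.15)(-0.25) = 0.5125
  C_23 = −[(1.00)(-0.15) − (-0.20)(-0.25)] = 0.2000
  C_31 = (-0.20)(-0.20) − (-0.15)(0.80) = 0.1600
  C_32 = −[(1.00)(-0.20) − (-0.15)(-0.15)] = 0.2225
  C_33 = (1.00)(0.80) − (-0.20)(-0.15) = 0.7700
det(I−A) = Σ_j (I−A)_1j·C_1j = (1.00)(0.4100) + (-0.20)(0.1325) + (-0.15)(0.2225) = 0.350125
adj(I−A) = Cᵀ =
  [ 0.4100   0.1325   0.1600]
  [ 0.1325   0.5125   0.2225]
  [ 0.2225   0.2000   0.7700]
(I − A)⁻¹ = adj(I−A) / det(I−A) ≈
  [   1.1710     0.3784     0.4570]
  [   0.3784     1.4638     0.6355]
  [   0.6355     0.5712     2.1992]
First solve x = (I − A)⁻¹ d = adj(I−A)·d / det(I−A); in particular x_O = (0.2225·180 + 0.2000·820 + 0.7700·720) / 0.350125 = 758.45 / 0.350125 ≈ 2166.2263.
Intermediate flow from W to O: z_WO = a_WO · x_O = 0.15 × 758.45 / 0.350125 = 113.7675 / 0.350125 ≈ 324.93.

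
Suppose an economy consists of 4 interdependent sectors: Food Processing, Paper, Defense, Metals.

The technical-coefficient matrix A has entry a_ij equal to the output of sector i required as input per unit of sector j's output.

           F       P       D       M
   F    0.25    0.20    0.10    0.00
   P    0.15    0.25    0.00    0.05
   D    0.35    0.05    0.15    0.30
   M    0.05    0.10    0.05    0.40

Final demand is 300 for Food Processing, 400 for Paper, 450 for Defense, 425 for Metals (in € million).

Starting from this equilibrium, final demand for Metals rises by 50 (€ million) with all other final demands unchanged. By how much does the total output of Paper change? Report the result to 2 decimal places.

Δx_P = 7.15

I − A =
  [   0.75    -0.20    -0.10     0.00]
  [  -0.15     0.75     0.00    -0.05]
  [  -0.35    -0.05     0.85    -0.30]
  [  -0.05    -0.10    -0.05     0.60]
Compute the cofactors C_ij = (−1)^(i+j)·(3×3 minor ij) of I−A; the adjugate is their transpose:
adj(I−A) = Cᵀ =
  [ 0.366875   0.105000   0.045000   0.031250]
  [ 0.077250   0.348750   0.011125   0.034625]
  [ 0.176125   0.090000   0.315250   0.165125]
  [ 0.058125   0.074375   0.031875   0.425625]
det(I−A) = Σ_j (I−A)_1j·C_1j = (0.75)(0.366875) + (-0.20)(0.077250) + (-0.10)(0.176125) + (0.00)(0.058125) = 0.24209375
(I − A)⁻¹ = adj(I−A) / det(I−A) ≈
  [   1.5154     0.4337     0.1859     0.1291]
  [   0.3191     1.4406     0.0460     0.1430]
  [   0.7275     0.3718     1.3022     0.6821]
  [   0.2401     0.3072     0.1317     1.7581]
Δx = (I − A)⁻¹ Δd with Δd having +50 in the Metals component and 0 elsewhere.
So Δx_P = L_PM · (+50), where L_PM = adj(I−A)_PM / det(I−A) = 0.034625 / 0.24209375.
Δx_P = 0.034625 × (+50) / 0.24209375 = 1.73125 / 0.24209375 ≈ 7.15.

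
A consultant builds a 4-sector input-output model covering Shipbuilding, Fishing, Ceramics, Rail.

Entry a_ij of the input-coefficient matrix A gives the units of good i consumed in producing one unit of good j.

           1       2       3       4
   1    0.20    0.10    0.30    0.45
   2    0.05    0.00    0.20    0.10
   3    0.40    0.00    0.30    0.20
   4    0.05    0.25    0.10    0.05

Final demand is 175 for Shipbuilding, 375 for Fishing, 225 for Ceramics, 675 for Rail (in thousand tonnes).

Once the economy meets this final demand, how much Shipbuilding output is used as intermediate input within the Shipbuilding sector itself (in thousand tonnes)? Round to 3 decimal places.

I − A =
  [   0.80    -0.10    -0.30    -0.45]
  [  -0.05     1.00    -0.20    -0.10]
  [  -0.40     0.00     0.70    -0.20]
  [  -0.05    -0.25    -0.10     0.95]
Compute the cofactors C_ij = (−1)^(i+j)·(3×3 minor ij) of I−A; the adjugate is their transpose:
adj(I−A) = Cᵀ =
  [ 0.617500   0.158250   0.365000   0.386000]
  [ 0.117750   0.365250   0.173500   0.130750]
  [ 0.382500   0.124000   0.706625   0.343000]
  [ 0.103750   0.117500   0.139250   0.428500]
det(I−A) = Σ_j (I−A)_1j·C_1j = (0.80)(0.617500) + (-0.10)(0.117750) + (-0.30)(0.382500) + (-0.45)(0.103750) = 0.3207875
(I − A)⁻¹ = adj(I−A) / det(I−A) ≈
  [   1.9250     0.4933     1.1378     1.2033]
  [   0.3671     1.1386     0.5409     0.4076]
  [   1.1924     0.3865     2.2028     1.0692]
  [   0.3234     0.3663     0.4341     1.3358]
First solve x = (I − A)⁻¹ d = adj(I−A)·d / det(I−A); in particular x_1 = (0.617500·175 + 0.158250·375 + 0.365000·225 + 0.386000·675) / 0.3207875 = 510.08125 / 0.3207875 ≈ 1590.09079.
Intermediate flow from 1 to 1: z_11 = a_11 · x_1 = 0.20 × 510.08125 / 0.3207875 = 102.01625 / 0.3207875 ≈ 318.018.

z_11 = 318.018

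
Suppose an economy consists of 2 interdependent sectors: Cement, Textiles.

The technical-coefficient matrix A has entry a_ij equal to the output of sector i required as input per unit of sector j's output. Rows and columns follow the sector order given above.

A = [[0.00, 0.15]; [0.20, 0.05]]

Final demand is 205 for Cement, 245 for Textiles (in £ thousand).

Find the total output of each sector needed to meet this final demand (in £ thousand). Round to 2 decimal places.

I − A =
  [   1.00    -0.15]
  [  -0.20     0.95]
det(I−A) = (1.00)(0.95) − (-0.15)(-0.20) = 0.9200
adj(I−A) = [[0.95, 0.15], [0.20, 1.00]]
(I − A)⁻¹ = adj(I−A) / det(I−A) ≈
  [   1.0326     0.1630]
  [   0.2174     1.0870]
x = (I − A)⁻¹ d = adj(I−A)·d / det(I−A), with det(I−A) = 0.9200:
  x_1 = (0.95·205 + 0.15·245) / 0.9200 = 231.50 / 0.9200 ≈ 251.63
  x_2 = (0.20·205 + 1.00·245) / 0.9200 = 286.00 / 0.9200 ≈ 310.87

x_1 = 251.63, x_2 = 310.87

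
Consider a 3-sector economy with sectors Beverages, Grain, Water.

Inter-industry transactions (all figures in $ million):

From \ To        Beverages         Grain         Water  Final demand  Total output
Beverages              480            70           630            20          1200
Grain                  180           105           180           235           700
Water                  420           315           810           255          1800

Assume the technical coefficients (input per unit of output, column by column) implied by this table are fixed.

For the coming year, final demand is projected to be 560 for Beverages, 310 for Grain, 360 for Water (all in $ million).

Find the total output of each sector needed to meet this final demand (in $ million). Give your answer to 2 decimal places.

x_1 = 3624.34, x_2 = 1496.71, x_3 = 4185.53

Technical coefficients a_ij = z_ij / X_j:
  a_11 = 480/1200 = 0.40, a_21 = 180/1200 = 0.15, a_31 = 420/1200 = 0.35
  a_12 = 70/700 = 0.10, a_22 = 105/700 = 0.15, a_32 = 315/700 = 0.45
  a_13 = 630/1800 = 0.35, a_23 = 180/1800 = 0.10, a_33 = 810/1800 = 0.45
I − A =
  [   0.60    -0.10    -0.35]
  [  -0.15     0.85    -0.10]
  [  -0.35    -0.45     0.55]
Cofactors of I−A, C_ij = (−1)^(i+j)·(minor ij) (rows/columns in the sector order above):
  C_11 = (0.85)(0.55) − (-0.10)(-0.45) = 0.4225
  C_12 = −[(-0.15)(0.55) − (-0.10)(-0.35)] = 0.1175
  C_13 = (-0.15)(-0.45) − (0.85)(-0.35) = 0.3650
  C_21 = −[(-0.10)(0.55) − (-0.35)(-0.45)] = 0.2125
  C_22 = (0.60)(0.55) − (-0.35)(-0.35) = 0.2075
  C_23 = −[(0.60)(-0.45) − (-0.10)(-0.35)] = 0.3050
  C_31 = (-0.10)(-0.10) − (-0.35)(0.85) = 0.3075
  C_32 = −[(0.60)(-0.10) − (-0.35)(-0.15)] = 0.1125
  C_33 = (0.60)(0.85) − (-0.10)(-0.15) = 0.4950
det(I−A) = Σ_j (I−A)_1j·C_1j = (0.60)(0.4225) + (-0.10)(0.1175) + (-0.35)(0.3650) = 0.1140
adj(I−A) = Cᵀ =
  [ 0.4225   0.2125   0.3075]
  [ 0.1175   0.2075   0.1125]
  [ 0.3650   0.3050   0.4950]
(I − A)⁻¹ = adj(I−A) / det(I−A) ≈
  [   3.7061     1.8640     2.6974]
  [   1.0307     1.8202     0.9868]
  [   3.2018     2.6754     4.3421]
x = (I − A)⁻¹ d = adj(I−A)·d / det(I−A), with det(I−A) = 0.1140:
  x_1 = (0.4225·560 + 0.2125·310 + 0.3075·360) / 0.1140 = 413.175 / 0.1140 ≈ 3624.34
  x_2 = (0.1175·560 + 0.2075·310 + 0.1125·360) / 0.1140 = 170.625 / 0.1140 ≈ 1496.71
  x_3 = (0.3650·560 + 0.3050·310 + 0.4950·360) / 0.1140 = 477.15 / 0.1140 ≈ 4185.53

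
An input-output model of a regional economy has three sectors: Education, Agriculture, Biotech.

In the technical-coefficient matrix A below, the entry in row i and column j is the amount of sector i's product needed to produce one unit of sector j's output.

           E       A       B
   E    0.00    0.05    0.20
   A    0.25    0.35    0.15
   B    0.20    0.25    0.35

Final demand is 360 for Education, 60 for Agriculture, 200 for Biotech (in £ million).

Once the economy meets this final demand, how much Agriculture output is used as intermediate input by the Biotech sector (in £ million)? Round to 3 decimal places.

I − A =
  [   1.00    -0.05    -0.20]
  [  -0.25     0.65    -0.15]
  [  -0.20    -0.25     0.65]
Cofactors of I−A, C_ij = (−1)^(i+j)·(minor ij) (rows/columns in the sector order above):
  C_11 = (0.65)(0.65) − (-0.15)(-0.25) = 0.3850
  C_12 = −[(-0.25)(0.65) − (-0.15)(-0.20)] = 0.1925
  C_13 = (-0.25)(-0.25) − (0.65)(-0.20) = 0.1925
  C_21 = −[(-0.05)(0.65) − (-0.20)(-0.25)] = 0.0825
  C_22 = (1.00)(0.65) − (-0.20)(-0.20) = 0.6100
  C_23 = −[(1.00)(-0.25) − (-0.05)(-0.20)] = 0.2600
  C_31 = (-0.05)(-0.15) − (-0.20)(0.65) = 0.1375
  C_32 = −[(1.00)(-0.15) − (-0.20)(-0.25)] = 0.2000
  C_33 = (1.00)(0.65) − (-0.05)(-0.25) = 0.6375
det(I−A) = Σ_j (I−A)_1j·C_1j = (1.00)(0.3850) + (-0.05)(0.1925) + (-0.20)(0.1925) = 0.336875
adj(I−A) = Cᵀ =
  [ 0.3850   0.0825   0.1375]
  [ 0.1925   0.6100   0.2000]
  [ 0.1925   0.2600   0.6375]
(I − A)⁻¹ = adj(I−A) / det(I−A) ≈
  [   1.1429     0.2449     0.4082]
  [   0.5714     1.8108     0.5937]
  [   0.5714     0.7718     1.8924]
First solve x = (I − A)⁻¹ d = adj(I−A)·d / det(I−A); in particular x_B = (0.1925·360 + 0.2600·60 + 0.6375·200) / 0.336875 = 212.40 / 0.336875 ≈ 630.50093.
Intermediate flow from A to B: z_AB = a_AB · x_B = 0.15 × 212.40 / 0.336875 = 31.86 / 0.336875 ≈ 94.575.

z_AB = 94.575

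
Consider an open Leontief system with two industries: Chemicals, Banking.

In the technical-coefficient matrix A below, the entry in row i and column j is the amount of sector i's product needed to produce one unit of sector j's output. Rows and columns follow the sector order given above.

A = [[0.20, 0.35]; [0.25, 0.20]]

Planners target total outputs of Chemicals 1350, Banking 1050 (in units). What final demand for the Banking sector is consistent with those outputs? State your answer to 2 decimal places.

I − A =
  [   0.80    -0.35]
  [  -0.25     0.80]
d = (I − A) x:
  d_C = (+0.80)·1350 + (-0.35)·1050 = 712.50
  d_B = (-0.25)·1350 + (+0.80)·1050 = 502.50

d_B = 502.50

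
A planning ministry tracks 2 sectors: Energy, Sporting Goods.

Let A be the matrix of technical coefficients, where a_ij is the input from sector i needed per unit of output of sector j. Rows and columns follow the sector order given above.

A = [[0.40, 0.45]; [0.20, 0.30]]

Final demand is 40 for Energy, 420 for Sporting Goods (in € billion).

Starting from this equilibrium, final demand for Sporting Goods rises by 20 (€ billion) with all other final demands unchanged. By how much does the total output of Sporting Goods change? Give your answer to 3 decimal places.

Δx_2 = 36.364

I − A =
  [   0.60    -0.45]
  [  -0.20     0.70]
det(I−A) = (0.60)(0.70) − (-0.45)(-0.20) = 0.3300
adj(I−A) = [[0.70, 0.45], [0.20, 0.60]]
(I − A)⁻¹ = adj(I−A) / det(I−A) ≈
  [   2.1212     1.3636]
  [   0.6061     1.8182]
Δx = (I − A)⁻¹ Δd with Δd having +20 in the Sporting Goods component and 0 elsewhere.
So Δx_2 = L_22 · (+20), where L_22 = adj(I−A)_22 / det(I−A) = 0.60 / 0.3300.
Δx_2 = 0.60 × (+20) / 0.3300 = 12.00 / 0.3300 ≈ 36.364.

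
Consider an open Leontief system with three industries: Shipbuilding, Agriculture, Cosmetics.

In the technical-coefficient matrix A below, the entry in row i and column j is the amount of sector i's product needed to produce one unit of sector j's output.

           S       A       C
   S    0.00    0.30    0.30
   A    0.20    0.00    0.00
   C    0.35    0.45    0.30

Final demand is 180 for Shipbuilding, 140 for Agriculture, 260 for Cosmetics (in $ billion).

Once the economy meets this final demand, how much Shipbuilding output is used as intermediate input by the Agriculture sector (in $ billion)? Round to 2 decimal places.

I − A =
  [   1.00    -0.30    -0.30]
  [  -0.20     1.00     0.00]
  [  -0.35    -0.45     0.70]
Cofactors of I−A, C_ij = (−1)^(i+j)·(minor ij) (rows/columns in the sector order above):
  C_11 = (1.00)(0.70) − (0.00)(-0.45) = 0.7000
  C_12 = −[(-0.20)(0.70) − (0.00)(-0.35)] = 0.1400
  C_13 = (-0.20)(-0.45) − (1.00)(-0.35) = 0.4400
  C_21 = −[(-0.30)(0.70) − (-0.30)(-0.45)] = 0.3450
  C_22 = (1.00)(0.70) − (-0.30)(-0.35) = 0.5950
  C_23 = −[(1.00)(-0.45) − (-0.30)(-0.35)] = 0.5550
  C_31 = (-0.30)(0.00) − (-0.30)(1.00) = 0.3000
  C_32 = −[(1.00)(0.00) − (-0.30)(-0.20)] = 0.0600
  C_33 = (1.00)(1.00) − (-0.30)(-0.20) = 0.9400
det(I−A) = Σ_j (I−A)_1j·C_1j = (1.00)(0.7000) + (-0.30)(0.1400) + (-0.30)(0.4400) = 0.5260
adj(I−A) = Cᵀ =
  [ 0.7000   0.3450   0.3000]
  [ 0.1400   0.5950   0.0600]
  [ 0.4400   0.5550   0.9400]
(I − A)⁻¹ = adj(I−A) / det(I−A) ≈
  [   1.3308     0.6559     0.5703]
  [   0.2662     1.1312     0.1141]
  [   0.8365     1.0551     1.7871]
First solve x = (I − A)⁻¹ d = adj(I−A)·d / det(I−A); in particular x_A = (0.1400·180 + 0.5950·140 + 0.0600·260) / 0.5260 = 124.10 / 0.5260 ≈ 235.9316.
Intermediate flow from S to A: z_SA = a_SA · x_A = 0.30 × 124.10 / 0.5260 = 37.23 / 0.5260 ≈ 70.78.

z_SA = 70.78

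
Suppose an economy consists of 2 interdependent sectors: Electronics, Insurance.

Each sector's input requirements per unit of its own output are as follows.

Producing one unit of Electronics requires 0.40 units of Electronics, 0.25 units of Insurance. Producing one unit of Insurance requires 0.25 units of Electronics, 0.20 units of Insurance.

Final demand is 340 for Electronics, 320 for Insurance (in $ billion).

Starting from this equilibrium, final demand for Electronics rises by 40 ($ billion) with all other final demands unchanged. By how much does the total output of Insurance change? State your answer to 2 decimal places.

I − A =
  [   0.60    -0.25]
  [  -0.25     0.80]
det(I−A) = (0.60)(0.80) − (-0.25)(-0.25) = 0.4175
adj(I−A) = [[0.80, 0.25], [0.25, 0.60]]
(I − A)⁻¹ = adj(I−A) / det(I−A) ≈
  [   1.9162     0.5988]
  [   0.5988     1.4371]
Δx = (I − A)⁻¹ Δd with Δd having +40 in the Electronics component and 0 elsewhere.
So Δx_I = L_IE · (+40), where L_IE = adj(I−A)_IE / det(I−A) = 0.25 / 0.4175.
Δx_I = 0.25 × (+40) / 0.4175 = 10.00 / 0.4175 ≈ 23.95.

Δx_I = 23.95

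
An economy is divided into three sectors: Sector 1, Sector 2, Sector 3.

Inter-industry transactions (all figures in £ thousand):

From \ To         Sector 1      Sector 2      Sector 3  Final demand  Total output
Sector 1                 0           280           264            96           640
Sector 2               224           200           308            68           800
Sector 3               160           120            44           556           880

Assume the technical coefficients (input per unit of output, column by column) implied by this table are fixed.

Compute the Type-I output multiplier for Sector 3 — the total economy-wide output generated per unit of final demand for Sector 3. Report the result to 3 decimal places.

Technical coefficients a_ij = z_ij / X_j:
  a_11 = 0/640 = 0.00, a_21 = 224/640 = 0.35, a_31 = 160/640 = 0.25
  a_12 = 280/800 = 0.35, a_22 = 200/800 = 0.25, a_32 = 120/800 = 0.15
  a_13 = 264/880 = 0.30, a_23 = 308/880 = 0.35, a_33 = 44/880 = 0.05
I − A =
  [   1.00    -0.35    -0.30]
  [  -0.35     0.75    -0.35]
  [  -0.25    -0.15     0.95]
Cofactors of I−A, C_ij = (−1)^(i+j)·(minor ij) (rows/columns in the sector order above):
  C_11 = (0.75)(0.95) − (-0.35)(-0.15) = 0.6600
  C_12 = −[(-0.35)(0.95) − (-0.35)(-0.25)] = 0.4200
  C_13 = (-0.35)(-0.15) − (0.75)(-0.25) = 0.2400
  C_21 = −[(-0.35)(0.95) − (-0.30)(-0.15)] = 0.3775
  C_22 = (1.00)(0.95) − (-0.30)(-0.25) = 0.8750
  C_23 = −[(1.00)(-0.15) − (-0.35)(-0.25)] = 0.2375
  C_31 = (-0.35)(-0.35) − (-0.30)(0.75) = 0.3475
  C_32 = −[(1.00)(-0.35) − (-0.30)(-0.35)] = 0.4550
  C_33 = (1.00)(0.75) − (-0.35)(-0.35) = 0.6275
det(I−A) = Σ_j (I−A)_1j·C_1j = (1.00)(0.6600) + (-0.35)(0.4200) + (-0.30)(0.2400) = 0.4410
adj(I−A) = Cᵀ =
  [ 0.6600   0.3775   0.3475]
  [ 0.4200   0.8750   0.4550]
  [ 0.2400   0.2375   0.6275]
(I − A)⁻¹ = adj(I−A) / det(I−A) ≈
  [   1.4966     0.8560     0.7880]
  [   0.9524     1.9841     1.0317]
  [   0.5442     0.5385     1.4229]
The output multiplier for sector j is the column-j sum of the Leontief inverse (I − A)⁻¹ = adj(I−A) / det(I−A).
Column 3 of adj(I−A): (0.3475, 0.4550, 0.6275); det(I−A) = 0.4410.
m_3 = (0.3475 + 0.4550 + 0.6275) / 0.4410 = 1.43 / 0.4410 ≈ 3.243.

m_3 = 3.243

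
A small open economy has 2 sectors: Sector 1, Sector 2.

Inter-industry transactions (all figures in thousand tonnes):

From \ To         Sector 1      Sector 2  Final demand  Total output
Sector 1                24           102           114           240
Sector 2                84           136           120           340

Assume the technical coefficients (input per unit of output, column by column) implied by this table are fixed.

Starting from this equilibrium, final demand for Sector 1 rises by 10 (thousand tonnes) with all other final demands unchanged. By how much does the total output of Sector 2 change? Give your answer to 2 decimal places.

Δx_2 = 8.05

Technical coefficients a_ij = z_ij / X_j:
  a_11 = 24/240 = 0.10, a_21 = 84/240 = 0.35
  a_12 = 102/340 = 0.30, a_22 = 136/340 = 0.40
I − A =
  [   0.90    -0.30]
  [  -0.35     0.60]
det(I−A) = (0.90)(0.60) − (-0.30)(-0.35) = 0.4350
adj(I−A) = [[0.60, 0.30], [0.35, 0.90]]
(I − A)⁻¹ = adj(I−A) / det(I−A) ≈
  [   1.3793     0.6897]
  [   0.8046     2.0690]
Δx = (I − A)⁻¹ Δd with Δd having +10 in the Sector 1 component and 0 elsewhere.
So Δx_2 = L_21 · (+10), where L_21 = adj(I−A)_21 / det(I−A) = 0.35 / 0.4350.
Δx_2 = 0.35 × (+10) / 0.4350 = 3.50 / 0.4350 ≈ 8.05.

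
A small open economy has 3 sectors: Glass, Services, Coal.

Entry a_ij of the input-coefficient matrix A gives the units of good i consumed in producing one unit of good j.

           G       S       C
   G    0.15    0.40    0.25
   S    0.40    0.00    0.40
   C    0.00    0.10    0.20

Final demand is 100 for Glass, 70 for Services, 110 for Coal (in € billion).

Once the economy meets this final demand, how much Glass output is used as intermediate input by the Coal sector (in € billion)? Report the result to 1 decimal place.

z_GC = 42.2

I − A =
  [   0.85    -0.40    -0.25]
  [  -0.40     1.00    -0.40]
  [   0.00    -0.10     0.80]
Cofactors of I−A, C_ij = (−1)^(i+j)·(minor ij) (rows/columns in the sector order above):
  C_11 = (1.00)(0.80) − (-0.40)(-0.10) = 0.7600
  C_12 = −[(-0.40)(0.80) − (-0.40)(0.00)] = 0.3200
  C_13 = (-0.40)(-0.10) − (1.00)(0.00) = 0.0400
  C_21 = −[(-0.40)(0.80) − (-0.25)(-0.10)] = 0.3450
  C_22 = (0.85)(0.80) − (-0.25)(0.00) = 0.6800
  C_23 = −[(0.85)(-0.10) − (-0.40)(0.00)] = 0.0850
  C_31 = (-0.40)(-0.40) − (-0.25)(1.00) = 0.4100
  C_32 = −[(0.85)(-0.40) − (-0.25)(-0.40)] = 0.4400
  C_33 = (0.85)(1.00) − (-0.40)(-0.40) = 0.6900
det(I−A) = Σ_j (I−A)_1j·C_1j = (0.85)(0.7600) + (-0.40)(0.3200) + (-0.25)(0.0400) = 0.5080
adj(I−A) = Cᵀ =
  [ 0.7600   0.3450   0.4100]
  [ 0.3200   0.6800   0.4400]
  [ 0.0400   0.0850   0.6900]
(I − A)⁻¹ = adj(I−A) / det(I−A) ≈
  [   1.4961     0.6791     0.8071]
  [   0.6299     1.3386     0.8661]
  [   0.0787     0.1673     1.3583]
First solve x = (I − A)⁻¹ d = adj(I−A)·d / det(I−A); in particular x_C = (0.0400·100 + 0.0850·70 + 0.6900·110) / 0.5080 = 85.85 / 0.5080 ≈ 168.996.
Intermediate flow from G to C: z_GC = a_GC · x_C = 0.25 × 85.85 / 0.5080 = 21.4625 / 0.5080 ≈ 42.2.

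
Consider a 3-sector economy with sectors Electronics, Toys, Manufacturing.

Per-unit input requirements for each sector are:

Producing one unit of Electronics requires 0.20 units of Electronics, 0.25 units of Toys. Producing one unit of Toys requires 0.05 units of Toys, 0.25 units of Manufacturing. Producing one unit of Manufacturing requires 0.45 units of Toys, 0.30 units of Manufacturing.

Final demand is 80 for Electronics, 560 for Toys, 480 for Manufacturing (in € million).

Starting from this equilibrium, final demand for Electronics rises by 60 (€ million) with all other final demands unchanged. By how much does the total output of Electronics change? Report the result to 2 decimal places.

I − A =
  [   0.80     0.00     0.00]
  [  -0.25     0.95    -0.45]
  [   0.00    -0.25     0.70]
Cofactors of I−A, C_ij = (−1)^(i+j)·(minor ij) (rows/columns in the sector order above):
  C_11 = (0.95)(0.70) − (-0.45)(-0.25) = 0.5525
  C_12 = −[(-0.25)(0.70) − (-0.45)(0.00)] = 0.1750
  C_13 = (-0.25)(-0.25) − (0.95)(0.00) = 0.0625
  C_21 = −[(0.00)(0.70) − (0.00)(-0.25)] = 0.0000
  C_22 = (0.80)(0.70) − (0.00)(0.00) = 0.5600
  C_23 = −[(0.80)(-0.25) − (0.00)(0.00)] = 0.2000
  C_31 = (0.00)(-0.45) − (0.00)(0.95) = 0.0000
  C_32 = −[(0.80)(-0.45) − (0.00)(-0.25)] = 0.3600
  C_33 = (0.80)(0.95) − (0.00)(-0.25) = 0.7600
det(I−A) = Σ_j (I−A)_1j·C_1j = (0.80)(0.5525) + (0.00)(0.1750) + (0.00)(0.0625) = 0.4420
adj(I−A) = Cᵀ =
  [ 0.5525   0.0000   0.0000]
  [ 0.1750   0.5600   0.3600]
  [ 0.0625   0.2000   0.7600]
(I − A)⁻¹ = adj(I−A) / det(I−A) ≈
  [   1.2500     0.0000     0.0000]
  [   0.3959     1.2670     0.8145]
  [   0.1414     0.4525     1.7195]
Δx = (I − A)⁻¹ Δd with Δd having +60 in the Electronics component and 0 elsewhere.
So Δx_1 = L_11 · (+60), where L_11 = adj(I−A)_11 / det(I−A) = 0.5525 / 0.4420.
Δx_1 = 0.5525 × (+60) / 0.4420 = 33.15 / 0.4420 = 75.00.

Δx_1 = 75.00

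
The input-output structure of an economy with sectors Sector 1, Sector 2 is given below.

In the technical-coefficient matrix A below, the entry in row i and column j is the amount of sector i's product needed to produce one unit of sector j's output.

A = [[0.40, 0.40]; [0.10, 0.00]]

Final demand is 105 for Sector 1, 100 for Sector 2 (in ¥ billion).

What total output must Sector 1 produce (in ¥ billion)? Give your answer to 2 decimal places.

x_1 = 258.93

I − A =
  [   0.60    -0.40]
  [  -0.10     1.00]
det(I−A) = (0.60)(1.00) − (-0.40)(-0.10) = 0.5600
adj(I−A) = [[1.00, 0.40], [0.10, 0.60]]
(I − A)⁻¹ = adj(I−A) / det(I−A) ≈
  [   1.7857     0.7143]
  [   0.1786     1.0714]
x = (I − A)⁻¹ d = adj(I−A)·d / det(I−A), with det(I−A) = 0.5600:
  x_1 = (1.00·105 + 0.40·100) / 0.5600 = 145.00 / 0.5600 ≈ 258.93
  x_2 = (0.10·105 + 0.60·100) / 0.5600 = 70.50 / 0.5600 ≈ 125.89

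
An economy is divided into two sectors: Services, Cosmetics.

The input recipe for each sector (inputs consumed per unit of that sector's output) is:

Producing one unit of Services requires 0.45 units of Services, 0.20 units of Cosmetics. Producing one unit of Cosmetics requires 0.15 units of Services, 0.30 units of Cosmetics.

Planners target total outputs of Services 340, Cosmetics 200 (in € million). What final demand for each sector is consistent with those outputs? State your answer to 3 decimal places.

I − A =
  [   0.55    -0.15]
  [  -0.20     0.70]
d = (I − A) x:
  d_S = (+0.55)·340 + (-0.15)·200 = 157.000
  d_C = (-0.20)·340 + (+0.70)·200 = 72.000

d_S = 157.000, d_C = 72.000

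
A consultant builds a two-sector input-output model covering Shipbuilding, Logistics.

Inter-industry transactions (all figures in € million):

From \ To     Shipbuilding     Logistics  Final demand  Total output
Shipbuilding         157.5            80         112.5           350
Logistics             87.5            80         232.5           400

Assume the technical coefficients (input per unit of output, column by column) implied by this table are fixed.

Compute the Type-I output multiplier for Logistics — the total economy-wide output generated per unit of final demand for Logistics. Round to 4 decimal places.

m_L = 1.9231

Technical coefficients a_ij = z_ij / X_j:
  a_SS = 157.5/350 = 0.45, a_LS = 87.5/350 = 0.25
  a_SL = 80/400 = 0.20, a_LL = 80/400 = 0.20
I − A =
  [   0.55    -0.20]
  [  -0.25     0.80]
det(I−A) = (0.55)(0.80) − (-0.20)(-0.25) = 0.3900
adj(I−A) = [[0.80, 0.20], [0.25, 0.55]]
(I − A)⁻¹ = adj(I−A) / det(I−A) ≈
  [   2.05128     0.51282]
  [   0.64103     1.41026]
The output multiplier for sector j is the column-j sum of the Leontief inverse (I − A)⁻¹ = adj(I−A) / det(I−A).
Column L of adj(I−A): (0.20, 0.55); det(I−A) = 0.3900.
m_L = (0.20 + 0.55) / 0.3900 = 0.75 / 0.3900 ≈ 1.9231.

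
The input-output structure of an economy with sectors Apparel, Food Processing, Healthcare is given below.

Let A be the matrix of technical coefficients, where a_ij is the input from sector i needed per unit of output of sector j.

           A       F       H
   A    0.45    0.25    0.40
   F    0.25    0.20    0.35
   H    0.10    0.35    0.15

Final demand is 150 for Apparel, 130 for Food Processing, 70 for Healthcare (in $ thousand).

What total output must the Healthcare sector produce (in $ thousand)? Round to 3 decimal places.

I − A =
  [   0.55    -0.25    -0.40]
  [  -0.25     0.80    -0.35]
  [  -0.10    -0.35     0.85]
Cofactors of I−A, C_ij = (−1)^(i+j)·(minor ij) (rows/columns in the sector order above):
  C_11 = (0.80)(0.85) − (-0.35)(-0.35) = 0.5575
  C_12 = −[(-0.25)(0.85) − (-0.35)(-0.10)] = 0.2475
  C_13 = (-0.25)(-0.35) − (0.80)(-0.10) = 0.1675
  C_21 = −[(-0.25)(0.85) − (-0.40)(-0.35)] = 0.3525
  C_22 = (0.55)(0.85) − (-0.40)(-0.10) = 0.4275
  C_23 = −[(0.55)(-0.35) − (-0.25)(-0.10)] = 0.2175
  C_31 = (-0.25)(-0.35) − (-0.40)(0.80) = 0.4075
  C_32 = −[(0.55)(-0.35) − (-0.40)(-0.25)] = 0.2925
  C_33 = (0.55)(0.80) − (-0.25)(-0.25) = 0.3775
det(I−A) = Σ_j (I−A)_1j·C_1j = (0.55)(0.5575) + (-0.25)(0.2475) + (-0.40)(0.1675) = 0.17775
adj(I−A) = Cᵀ =
  [ 0.5575   0.3525   0.4075]
  [ 0.2475   0.4275   0.2925]
  [ 0.1675   0.2175   0.3775]
(I − A)⁻¹ = adj(I−A) / det(I−A) ≈
  [   3.1364     1.9831     2.2925]
  [   1.3924     2.4051     1.6456]
  [   0.9423     1.2236     2.1238]
x = (I − A)⁻¹ d = adj(I−A)·d / det(I−A), with det(I−A) = 0.17775:
  x_A = (0.5575·150 + 0.3525·130 + 0.4075·70) / 0.17775 = 157.975 / 0.17775 ≈ 888.748
  x_F = (0.2475·150 + 0.4275·130 + 0.2925·70) / 0.17775 = 113.175 / 0.17775 ≈ 636.709
  x_H = (0.1675·150 + 0.2175·130 + 0.3775·70) / 0.17775 = 79.825 / 0.17775 ≈ 449.086

x_H = 449.086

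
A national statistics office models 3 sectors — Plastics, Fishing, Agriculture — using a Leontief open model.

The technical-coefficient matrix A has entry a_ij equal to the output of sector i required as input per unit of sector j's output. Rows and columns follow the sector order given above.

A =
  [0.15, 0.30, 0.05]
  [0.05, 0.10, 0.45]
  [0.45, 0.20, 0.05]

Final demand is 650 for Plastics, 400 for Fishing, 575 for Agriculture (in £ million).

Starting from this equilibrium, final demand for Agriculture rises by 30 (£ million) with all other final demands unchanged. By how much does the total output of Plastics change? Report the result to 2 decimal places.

I − A =
  [   0.85    -0.30    -0.05]
  [  -0.05     0.90    -0.45]
  [  -0.45    -0.20     0.95]
Cofactors of I−A, C_ij = (−1)^(i+j)·(minor ij) (rows/columns in the sector order above):
  C_11 = (0.90)(0.95) − (-0.45)(-0.20) = 0.7650
  C_12 = −[(-0.05)(0.95) − (-0.45)(-0.45)] = 0.2500
  C_13 = (-0.05)(-0.20) − (0.90)(-0.45) = 0.4150
  C_21 = −[(-0.30)(0.95) − (-0.05)(-0.20)] = 0.2950
  C_22 = (0.85)(0.95) − (-0.05)(-0.45) = 0.7850
  C_23 = −[(0.85)(-0.20) − (-0.30)(-0.45)] = 0.3050
  C_31 = (-0.30)(-0.45) − (-0.05)(0.90) = 0.1800
  C_32 = −[(0.85)(-0.45) − (-0.05)(-0.05)] = 0.3850
  C_33 = (0.85)(0.90) − (-0.30)(-0.05) = 0.7500
det(I−A) = Σ_j (I−A)_1j·C_1j = (0.85)(0.7650) + (-0.30)(0.2500) + (-0.05)(0.4150) = 0.5545
adj(I−A) = Cᵀ =
  [ 0.7650   0.2950   0.1800]
  [ 0.2500   0.7850   0.3850]
  [ 0.4150   0.3050   0.7500]
(I − A)⁻¹ = adj(I−A) / det(I−A) ≈
  [   1.3796     0.5320     0.3246]
  [   0.4509     1.4157     0.6943]
  [   0.7484     0.5500     1.3526]
Δx = (I − A)⁻¹ Δd with Δd having +30 in the Agriculture component and 0 elsewhere.
So Δx_1 = L_13 · (+30), where L_13 = adj(I−A)_13 / det(I−A) = 0.1800 / 0.5545.
Δx_1 = 0.1800 × (+30) / 0.5545 = 5.40 / 0.5545 ≈ 9.74.

Δx_1 = 9.74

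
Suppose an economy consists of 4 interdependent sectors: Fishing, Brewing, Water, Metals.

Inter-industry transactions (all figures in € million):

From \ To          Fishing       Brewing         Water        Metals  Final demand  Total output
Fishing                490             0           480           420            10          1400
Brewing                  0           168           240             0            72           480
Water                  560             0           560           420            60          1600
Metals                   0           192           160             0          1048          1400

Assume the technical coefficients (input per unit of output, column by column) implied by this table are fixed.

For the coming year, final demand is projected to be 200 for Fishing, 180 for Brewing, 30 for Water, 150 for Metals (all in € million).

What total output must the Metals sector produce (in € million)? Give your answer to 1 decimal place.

Technical coefficients a_ij = z_ij / X_j:
  a_FF = 490/1400 = 0.35, a_BF = 0/1400 = 0.00, a_WF = 560/1400 = 0.40, a_MF = 0/1400 = 0.00
  a_FB = 0/480 = 0.00, a_BB = 168/480 = 0.35, a_WB = 0/480 = 0.00, a_MB = 192/480 = 0.40
  a_FW = 480/1600 = 0.30, a_BW = 240/1600 = 0.15, a_WW = 560/1600 = 0.35, a_MW = 160/1600 = 0.10
  a_FM = 420/1400 = 0.30, a_BM = 0/1400 = 0.00, a_WM = 420/1400 = 0.30, a_MM = 0/1400 = 0.00
I − A =
  [   0.65     0.00    -0.30    -0.30]
  [   0.00     0.65    -0.15     0.00]
  [  -0.40     0.00     0.65    -0.30]
  [   0.00    -0.40    -0.10     1.00]
Compute the cofactors C_ij = (−1)^(i+j)·(3×3 minor ij) of I−A; the adjugate is their transpose:
adj(I−A) = Cᵀ =
  [ 0.385000   0.114000   0.232500   0.185250]
  [ 0.060000   0.271000   0.097500   0.047250]
  [ 0.260000   0.126000   0.422500   0.204750]
  [ 0.050000   0.121000   0.081250   0.196625]
det(I−A) = Σ_j (I−A)_1j·C_1j = (0.65)(0.385000) + (0.00)(0.060000) + (-0.30)(0.260000) + (-0.30)(0.050000) = 0.15725
(I − A)⁻¹ = adj(I−A) / det(I−A) ≈
  [   2.4483     0.7250     1.4785     1.1781]
  [   0.3816     1.7234     0.6200     0.3005]
  [   1.6534     0.8013     2.6868     1.3021]
  [   0.3180     0.7695     0.5167     1.2504]
x = (I − A)⁻¹ d = adj(I−A)·d / det(I−A), with det(I−A) = 0.15725:
  x_F = (0.385000·200 + 0.114000·180 + 0.232500·30 + 0.185250·150) / 0.15725 = 132.2825 / 0.15725 ≈ 841.2
  x_B = (0.060000·200 + 0.271000·180 + 0.097500·30 + 0.047250·150) / 0.15725 = 70.7925 / 0.15725 ≈ 450.2
  x_W = (0.260000·200 + 0.126000·180 + 0.422500·30 + 0.204750·150) / 0.15725 = 118.0675 / 0.15725 ≈ 750.8
  x_M = (0.050000·200 + 0.121000·180 + 0.081250·30 + 0.196625·150) / 0.15725 = 63.71125 / 0.15725 ≈ 405.2

x_M = 405.2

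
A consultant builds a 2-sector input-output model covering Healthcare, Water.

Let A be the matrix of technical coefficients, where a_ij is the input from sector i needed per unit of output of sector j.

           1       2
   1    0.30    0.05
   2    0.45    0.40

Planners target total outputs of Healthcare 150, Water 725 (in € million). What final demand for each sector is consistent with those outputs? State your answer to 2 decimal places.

I − A =
  [   0.70    -0.05]
  [  -0.45     0.60]
d = (I − A) x:
  d_1 = (+0.70)·150 + (-0.05)·725 = 68.75
  d_2 = (-0.45)·150 + (+0.60)·725 = 367.50

d_1 = 68.75, d_2 = 367.50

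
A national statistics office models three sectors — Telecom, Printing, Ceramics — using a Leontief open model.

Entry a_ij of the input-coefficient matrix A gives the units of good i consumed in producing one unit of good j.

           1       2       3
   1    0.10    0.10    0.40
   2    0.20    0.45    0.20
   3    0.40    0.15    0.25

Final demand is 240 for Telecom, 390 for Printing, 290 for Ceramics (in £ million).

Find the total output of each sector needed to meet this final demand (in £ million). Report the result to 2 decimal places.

x_1 = 967.46, x_2 = 1498.08, x_3 = 1202.26

I − A =
  [   0.90    -0.10    -0.40]
  [  -0.20     0.55    -0.20]
  [  -0.40    -0.15     0.75]
Cofactors of I−A, C_ij = (−1)^(i+j)·(minor ij) (rows/columns in the sector order above):
  C_11 = (0.55)(0.75) − (-0.20)(-0.15) = 0.3825
  C_12 = −[(-0.20)(0.75) − (-0.20)(-0.40)] = 0.2300
  C_13 = (-0.20)(-0.15) − (0.55)(-0.40) = 0.2500
  C_21 = −[(-0.10)(0.75) − (-0.40)(-0.15)] = 0.1350
  C_22 = (0.90)(0.75) − (-0.40)(-0.40) = 0.5150
  C_23 = −[(0.90)(-0.15) − (-0.10)(-0.40)] = 0.1750
  C_31 = (-0.10)(-0.20) − (-0.40)(0.55) = 0.2400
  C_32 = −[(0.90)(-0.20) − (-0.40)(-0.20)] = 0.2600
  C_33 = (0.90)(0.55) − (-0.10)(-0.20) = 0.4750
det(I−A) = Σ_j (I−A)_1j·C_1j = (0.90)(0.3825) + (-0.10)(0.2300) + (-0.40)(0.2500) = 0.22125
adj(I−A) = Cᵀ =
  [ 0.3825   0.1350   0.2400]
  [ 0.2300   0.5150   0.2600]
  [ 0.2500   0.1750   0.4750]
(I − A)⁻¹ = adj(I−A) / det(I−A) ≈
  [   1.7288     0.6102     1.0847]
  [   1.0395     2.3277     1.1751]
  [   1.1299     0.7910     2.1469]
x = (I − A)⁻¹ d = adj(I−A)·d / det(I−A), with det(I−A) = 0.22125:
  x_1 = (0.3825·240 + 0.1350·390 + 0.2400·290) / 0.22125 = 214.05 / 0.22125 ≈ 967.46
  x_2 = (0.2300·240 + 0.5150·390 + 0.2600·290) / 0.22125 = 331.45 / 0.22125 ≈ 1498.08
  x_3 = (0.2500·240 + 0.1750·390 + 0.4750·290) / 0.22125 = 266.00 / 0.22125 ≈ 1202.26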